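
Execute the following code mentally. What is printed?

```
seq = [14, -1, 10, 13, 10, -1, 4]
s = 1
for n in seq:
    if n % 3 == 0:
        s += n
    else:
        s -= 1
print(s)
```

-6

n=14: not %3==0, s = 1-1 = 0
n=-1: not %3==0, s = 0-1 = -1
n=10: not %3==0, s = (-1)-1 = -2
n=13: not %3==0, s = (-2)-1 = -3
n=10: not %3==0, s = (-3)-1 = -4
n=-1: not %3==0, s = (-4)-1 = -5
n=4: not %3==0, s = (-5)-1 = -6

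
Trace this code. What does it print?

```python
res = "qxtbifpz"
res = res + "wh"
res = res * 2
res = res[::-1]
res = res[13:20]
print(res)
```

pfibtxq

+ 'wh' → 'qxtbifpzwh'
repeat ×2 → 'qxtbifpzwhqxtbifpzwh'
reverse → 'hwzpfibtxqhwzpfibtxq'
slice [13:20] → 'pfibtxq'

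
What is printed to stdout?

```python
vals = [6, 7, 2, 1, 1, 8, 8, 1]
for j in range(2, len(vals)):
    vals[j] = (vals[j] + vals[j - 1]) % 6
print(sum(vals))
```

33

j=2: vals[2] = (2+7)%6 = 3 → [6, 7, 3, 1, 1, 8, 8, 1]
j=3: vals[3] = (1+3)%6 = 4 → [6, 7, 3, 4, 1, 8, 8, 1]
j=4: vals[4] = (1+4)%6 = 5 → [6, 7, 3, 4, 5, 8, 8, 1]
j=5: vals[5] = (8+5)%6 = 1 → [6, 7, 3, 4, 5, 1, 8, 1]
j=6: vals[6] = (8+1)%6 = 3 → [6, 7, 3, 4, 5, 1, 3, 1]
j=7: vals[7] = (1+3)%6 = 4 → [6, 7, 3, 4, 5, 1, 3, 4]
sum = 33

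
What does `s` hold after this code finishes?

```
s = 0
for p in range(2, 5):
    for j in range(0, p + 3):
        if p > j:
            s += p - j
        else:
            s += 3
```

46

p=2,j=0: 2>0, s = 0+2 = 2
p=2,j=1: 2>1, s = 2+1 = 3
p=2,j=2: not 2>2, s = 3+3 = 6
p=2,j=3: not 2>3, s = 6+3 = 9
p=2,j=4: not 2>4, s = 9+3 = 12
p=3,j=0: 3>0, s = 12+3 = 15
p=3,j=1: 3>1, s = 15+2 = 17
p=3,j=2: 3>2, s = 17+1 = 18
p=3,j=3: not 3>3, s = 18+3 = 21
p=3,j=4: not 3>4, s = 21+3 = 24
p=3,j=5: not 3>5, s = 24+3 = 27
p=4,j=0: 4>0, s = 27+4 = 31
p=4,j=1: 4>1, s = 31+3 = 34
p=4,j=2: 4>2, s = 34+2 = 36
p=4,j=3: 4>3, s = 36+1 = 37
p=4,j=4: not 4>4, s = 37+3 = 40
p=4,j=5: not 4>5, s = 40+3 = 43
p=4,j=6: not 4>6, s = 43+3 = 46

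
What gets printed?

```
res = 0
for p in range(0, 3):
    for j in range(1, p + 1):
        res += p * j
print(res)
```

7

p=1,j=1: res = 0+1 = 1
p=2,j=1: res = 1+2 = 3
p=2,j=2: res = 3+4 = 7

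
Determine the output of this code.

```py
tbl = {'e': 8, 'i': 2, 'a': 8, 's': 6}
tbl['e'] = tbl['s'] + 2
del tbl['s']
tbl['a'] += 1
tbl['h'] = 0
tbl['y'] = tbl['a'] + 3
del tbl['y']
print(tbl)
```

tbl['e'] = tbl['s']+2 = 8 → {'e': 8, 'i': 2, 'a': 8, 's': 6}
del 's' → {'e': 8, 'i': 2, 'a': 8}
tbl['a'] = 8+1 = 9 → {'e': 8, 'i': 2, 'a': 9}
tbl['h'] = 0 → {'e': 8, 'i': 2, 'a': 9, 'h': 0}
tbl['y'] = tbl['a']+3 = 12 → {'e': 8, 'i': 2, 'a': 9, 'h': 0, 'y': 12}
del 'y' → {'e': 8, 'i': 2, 'a': 9, 'h': 0}

{'e': 8, 'i': 2, 'a': 9, 'h': 0}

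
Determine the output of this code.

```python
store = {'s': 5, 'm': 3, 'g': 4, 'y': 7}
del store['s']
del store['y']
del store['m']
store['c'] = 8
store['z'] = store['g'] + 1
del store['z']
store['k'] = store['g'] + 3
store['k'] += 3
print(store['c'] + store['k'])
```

18

del 's' → {'m': 3, 'g': 4, 'y': 7}
del 'y' → {'m': 3, 'g': 4}
del 'm' → {'g': 4}
store['c'] = 8 → {'g': 4, 'c': 8}
store['z'] = store['g']+1 = 5 → {'g': 4, 'c': 8, 'z': 5}
del 'z' → {'g': 4, 'c': 8}
store['k'] = store['g']+3 = 7 → {'g': 4, 'c': 8, 'k': 7}
store['k'] = 7+3 = 10 → {'g': 4, 'c': 8, 'k': 10}
store['c']+store['k'] = 8+10 = 18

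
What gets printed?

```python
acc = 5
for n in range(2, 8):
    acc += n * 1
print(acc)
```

n=2: acc = 5+2*1 = 7
n=3: acc = 7+3*1 = 10
n=4: acc = 10+4*1 = 14
n=5: acc = 14+5*1 = 19
n=6: acc = 19+6*1 = 25
n=7: acc = 25+7*1 = 32

32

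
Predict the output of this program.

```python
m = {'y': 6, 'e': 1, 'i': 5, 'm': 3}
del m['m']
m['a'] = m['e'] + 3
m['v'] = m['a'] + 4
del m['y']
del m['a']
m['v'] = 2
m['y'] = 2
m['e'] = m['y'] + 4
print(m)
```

del 'm' → {'y': 6, 'e': 1, 'i': 5}
m['a'] = m['e']+3 = 4 → {'y': 6, 'e': 1, 'i': 5, 'a': 4}
m['v'] = m['a']+4 = 8 → {'y': 6, 'e': 1, 'i': 5, 'a': 4, 'v': 8}
del 'y' → {'e': 1, 'i': 5, 'a': 4, 'v': 8}
del 'a' → {'e': 1, 'i': 5, 'v': 8}
m['v'] = 2 → {'e': 1, 'i': 5, 'v': 2}
m['y'] = 2 → {'e': 1, 'i': 5, 'v': 2, 'y': 2}
m['e'] = m['y']+4 = 6 → {'e': 6, 'i': 5, 'v': 2, 'y': 2}

{'e': 6, 'i': 5, 'v': 2, 'y': 2}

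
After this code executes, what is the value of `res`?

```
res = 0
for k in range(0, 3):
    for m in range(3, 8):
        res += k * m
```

k=0,m=3: res = 0+0 = 0
k=0,m=4: res = 0+0 = 0
k=0,m=5: res = 0+0 = 0
k=0,m=6: res = 0+0 = 0
k=0,m=7: res = 0+0 = 0
k=1,m=3: res = 0+3 = 3
k=1,m=4: res = 3+4 = 7
k=1,m=5: res = 7+5 = 12
k=1,m=6: res = 12+6 = 18
k=1,m=7: res = 18+7 = 25
k=2,m=3: res = 25+6 = 31
k=2,m=4: res = 31+8 = 39
k=2,m=5: res = 39+10 = 49
k=2,m=6: res = 49+12 = 61
k=2,m=7: res = 61+14 = 75

75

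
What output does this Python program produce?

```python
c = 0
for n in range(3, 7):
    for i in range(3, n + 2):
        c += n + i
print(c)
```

n=3,i=3: c = 0+6 = 6
n=3,i=4: c = 6+7 = 13
n=4,i=3: c = 13+7 = 20
n=4,i=4: c = 20+8 = 28
n=4,i=5: c = 28+9 = 37
n=5,i=3: c = 37+8 = 45
n=5,i=4: c = 45+9 = 54
n=5,i=5: c = 54+10 = 64
n=5,i=6: c = 64+11 = 75
n=6,i=3: c = 75+9 = 84
n=6,i=4: c = 84+10 = 94
n=6,i=5: c = 94+11 = 105
n=6,i=6: c = 105+12 = 117
n=6,i=7: c = 117+13 = 130

130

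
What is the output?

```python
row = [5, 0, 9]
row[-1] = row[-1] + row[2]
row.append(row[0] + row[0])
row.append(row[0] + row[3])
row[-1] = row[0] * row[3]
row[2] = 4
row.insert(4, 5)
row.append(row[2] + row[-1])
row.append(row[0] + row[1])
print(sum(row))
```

row[-1] = row[-1]+row[2] = 9+9 = 18 → [5, 0, 18]
append row[0]+row[0] = 5+5 = 10 → [5, 0, 18, 10]
append row[0]+row[3] = 5+10 = 15 → [5, 0, 18, 10, 15]
row[-1] = row[0]*row[3] = 5*10 = 50 → [5, 0, 18, 10, 50]
row[2] = 4 → [5, 0, 4, 10, 50]
insert 5 at 4 → [5, 0, 4, 10, 5, 50]
append row[2]+row[-1] = 4+50 = 54 → [5, 0, 4, 10, 5, 50, 54]
append row[0]+row[1] = 5+0 = 5 → [5, 0, 4, 10, 5, 50, 54, 5]
sum = 133

133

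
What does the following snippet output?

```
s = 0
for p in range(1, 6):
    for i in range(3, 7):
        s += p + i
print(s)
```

150

p=1,i=3: s = 0+4 = 4
p=1,i=4: s = 4+5 = 9
p=1,i=5: s = 9+6 = 15
p=1,i=6: s = 15+7 = 22
p=2,i=3: s = 22+5 = 27
p=2,i=4: s = 27+6 = 33
p=2,i=5: s = 33+7 = 40
p=2,i=6: s = 40+8 = 48
p=3,i=3: s = 48+6 = 54
p=3,i=4: s = 54+7 = 61
p=3,i=5: s = 61+8 = 69
p=3,i=6: s = 69+9 = 78
p=4,i=3: s = 78+7 = 85
p=4,i=4: s = 85+8 = 93
p=4,i=5: s = 93+9 = 102
p=4,i=6: s = 102+10 = 112
p=5,i=3: s = 112+8 = 120
p=5,i=4: s = 120+9 = 129
p=5,i=5: s = 129+10 = 139
p=5,i=6: s = 139+11 = 150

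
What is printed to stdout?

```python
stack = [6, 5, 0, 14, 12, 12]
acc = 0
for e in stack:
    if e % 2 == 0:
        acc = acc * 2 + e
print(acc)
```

188

e=6: even, acc = 0*2+6 = 6
e=5: not even
e=0: even, acc = 6*2+0 = 12
e=14: even, acc = 12*2+14 = 38
e=12: even, acc = 38*2+12 = 88
e=12: even, acc = 88*2+12 = 188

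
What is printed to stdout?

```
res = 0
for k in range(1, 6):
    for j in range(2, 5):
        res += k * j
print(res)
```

135

k=1,j=2: res = 0+2 = 2
k=1,j=3: res = 2+3 = 5
k=1,j=4: res = 5+4 = 9
k=2,j=2: res = 9+4 = 13
k=2,j=3: res = 13+6 = 19
k=2,j=4: res = 19+8 = 27
k=3,j=2: res = 27+6 = 33
k=3,j=3: res = 33+9 = 42
k=3,j=4: res = 42+12 = 54
k=4,j=2: res = 54+8 = 62
k=4,j=3: res = 62+12 = 74
k=4,j=4: res = 74+16 = 90
k=5,j=2: res = 90+10 = 100
k=5,j=3: res = 100+15 = 115
k=5,j=4: res = 115+20 = 135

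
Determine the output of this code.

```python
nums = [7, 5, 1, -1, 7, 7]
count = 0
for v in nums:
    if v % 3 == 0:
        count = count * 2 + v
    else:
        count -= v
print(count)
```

v=7: not %3==0, count = 0-7 = -7
v=5: not %3==0, count = (-7)-5 = -12
v=1: not %3==0, count = (-12)-1 = -13
v=-1: not %3==0, count = (-13)-(-1) = -12
v=7: not %3==0, count = (-12)-7 = -19
v=7: not %3==0, count = (-19)-7 = -26

-26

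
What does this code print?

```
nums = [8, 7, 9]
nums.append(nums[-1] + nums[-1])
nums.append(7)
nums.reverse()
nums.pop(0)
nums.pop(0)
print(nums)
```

append nums[-1]+nums[-1] = 9+9 = 18 → [8, 7, 9, 18]
append 7 → [8, 7, 9, 18, 7]
reverse → [7, 18, 9, 7, 8]
pop(0) removes 7 → [18, 9, 7, 8]
pop(0) removes 18 → [9, 7, 8]

[9, 7, 8]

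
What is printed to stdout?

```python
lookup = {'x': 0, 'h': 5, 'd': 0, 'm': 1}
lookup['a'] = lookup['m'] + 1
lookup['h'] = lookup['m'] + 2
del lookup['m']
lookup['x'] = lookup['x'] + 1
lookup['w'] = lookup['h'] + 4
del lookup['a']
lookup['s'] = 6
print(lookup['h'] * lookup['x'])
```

lookup['a'] = lookup['m']+1 = 2 → {'x': 0, 'h': 5, 'd': 0, 'm': 1, 'a': 2}
lookup['h'] = lookup['m']+2 = 3 → {'x': 0, 'h': 3, 'd': 0, 'm': 1, 'a': 2}
del 'm' → {'x': 0, 'h': 3, 'd': 0, 'a': 2}
lookup['x'] = lookup['x']+1 = 1 → {'x': 1, 'h': 3, 'd': 0, 'a': 2}
lookup['w'] = lookup['h']+4 = 7 → {'x': 1, 'h': 3, 'd': 0, 'a': 2, 'w': 7}
del 'a' → {'x': 1, 'h': 3, 'd': 0, 'w': 7}
lookup['s'] = 6 → {'x': 1, 'h': 3, 'd': 0, 'w': 7, 's': 6}
lookup['h']*lookup['x'] = 3*1 = 3

3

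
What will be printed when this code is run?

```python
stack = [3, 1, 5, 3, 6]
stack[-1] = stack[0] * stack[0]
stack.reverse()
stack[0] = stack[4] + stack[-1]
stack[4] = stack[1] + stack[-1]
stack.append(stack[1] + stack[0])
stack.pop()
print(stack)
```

stack[-1] = stack[0]*stack[0] = 3*3 = 9 → [3, 1, 5, 3, 9]
reverse → [9, 3, 5, 1, 3]
stack[0] = stack[4]+stack[-1] = 3+3 = 6 → [6, 3, 5, 1, 3]
stack[4] = stack[1]+stack[-1] = 3+3 = 6 → [6, 3, 5, 1, 6]
append stack[1]+stack[0] = 3+6 = 9 → [6, 3, 5, 1, 6, 9]
pop() removes 9 → [6, 3, 5, 1, 6]

[6, 3, 5, 1, 6]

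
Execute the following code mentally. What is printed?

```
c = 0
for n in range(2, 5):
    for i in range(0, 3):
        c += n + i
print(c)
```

n=2,i=0: c = 0+2 = 2
n=2,i=1: c = 2+3 = 5
n=2,i=2: c = 5+4 = 9
n=3,i=0: c = 9+3 = 12
n=3,i=1: c = 12+4 = 16
n=3,i=2: c = 16+5 = 21
n=4,i=0: c = 21+4 = 25
n=4,i=1: c = 25+5 = 30
n=4,i=2: c = 30+6 = 36

36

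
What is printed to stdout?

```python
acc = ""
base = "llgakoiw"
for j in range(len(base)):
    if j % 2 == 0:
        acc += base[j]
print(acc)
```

lgki

j=0: add 'l' → 'l'
j=1: skip
j=2: add 'g' → 'lg'
j=3: skip
j=4: add 'k' → 'lgk'
j=5: skip
j=6: add 'i' → 'lgki'
j=7: skip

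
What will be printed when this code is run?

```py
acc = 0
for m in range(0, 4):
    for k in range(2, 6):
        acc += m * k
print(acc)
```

84

m=0,k=2: acc = 0+0 = 0
m=0,k=3: acc = 0+0 = 0
m=0,k=4: acc = 0+0 = 0
m=0,k=5: acc = 0+0 = 0
m=1,k=2: acc = 0+2 = 2
m=1,k=3: acc = 2+3 = 5
m=1,k=4: acc = 5+4 = 9
m=1,k=5: acc = 9+5 = 14
m=2,k=2: acc = 14+4 = 18
m=2,k=3: acc = 18+6 = 24
m=2,k=4: acc = 24+8 = 32
m=2,k=5: acc = 32+10 = 42
m=3,k=2: acc = 42+6 = 48
m=3,k=3: acc = 48+9 = 57
m=3,k=4: acc = 57+12 = 69
m=3,k=5: acc = 69+15 = 84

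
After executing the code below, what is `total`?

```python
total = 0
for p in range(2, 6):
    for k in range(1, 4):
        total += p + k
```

p=2,k=1: total = 0+3 = 3
p=2,k=2: total = 3+4 = 7
p=2,k=3: total = 7+5 = 12
p=3,k=1: total = 12+4 = 16
p=3,k=2: total = 16+5 = 21
p=3,k=3: total = 21+6 = 27
p=4,k=1: total = 27+5 = 32
p=4,k=2: total = 32+6 = 38
p=4,k=3: total = 38+7 = 45
p=5,k=1: total = 45+6 = 51
p=5,k=2: total = 51+7 = 58
p=5,k=3: total = 58+8 = 66

66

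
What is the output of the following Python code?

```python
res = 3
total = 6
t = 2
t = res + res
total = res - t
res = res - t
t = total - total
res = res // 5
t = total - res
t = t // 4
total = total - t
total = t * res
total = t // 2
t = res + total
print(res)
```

-1

t = 3+3 = 6
total = 3-6 = -3
res = 3-6 = -3
t = (-3)-(-3) = 0
res = (-3)//5 = -1
t = (-3)-(-1) = -2
t = (-2)//4 = -1
total = (-3)-(-1) = -2
total = (-1)*(-1) = 1
total = (-1)//2 = -1
t = (-1)+(-1) = -2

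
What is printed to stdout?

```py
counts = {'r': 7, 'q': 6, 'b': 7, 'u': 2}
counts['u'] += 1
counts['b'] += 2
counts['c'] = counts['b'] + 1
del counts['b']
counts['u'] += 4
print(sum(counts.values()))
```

counts['u'] = 2+1 = 3 → {'r': 7, 'q': 6, 'b': 7, 'u': 3}
counts['b'] = 7+2 = 9 → {'r': 7, 'q': 6, 'b': 9, 'u': 3}
counts['c'] = counts['b']+1 = 10 → {'r': 7, 'q': 6, 'b': 9, 'u': 3, 'c': 10}
del 'b' → {'r': 7, 'q': 6, 'u': 3, 'c': 10}
counts['u'] = 3+4 = 7 → {'r': 7, 'q': 6, 'u': 7, 'c': 10}
sum of values = 30

30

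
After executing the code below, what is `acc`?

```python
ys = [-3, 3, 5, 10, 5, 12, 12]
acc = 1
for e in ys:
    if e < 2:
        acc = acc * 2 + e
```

-1

e=-3: <2, acc = 1*2+(-3) = -1
e=3: not <2
e=5: not <2
e=10: not <2
e=5: not <2
e=12: not <2
e=12: not <2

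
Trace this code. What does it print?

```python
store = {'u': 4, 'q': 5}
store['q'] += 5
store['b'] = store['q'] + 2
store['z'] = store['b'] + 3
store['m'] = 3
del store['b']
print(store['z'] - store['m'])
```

12

store['q'] = 5+5 = 10 → {'u': 4, 'q': 10}
store['b'] = store['q']+2 = 12 → {'u': 4, 'q': 10, 'b': 12}
store['z'] = store['b']+3 = 15 → {'u': 4, 'q': 10, 'b': 12, 'z': 15}
store['m'] = 3 → {'u': 4, 'q': 10, 'b': 12, 'z': 15, 'm': 3}
del 'b' → {'u': 4, 'q': 10, 'z': 15, 'm': 3}
store['z']-store['m'] = 15-3 = 12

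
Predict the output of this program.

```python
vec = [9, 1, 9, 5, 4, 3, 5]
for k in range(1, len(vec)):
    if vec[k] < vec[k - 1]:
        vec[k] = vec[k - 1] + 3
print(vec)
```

[9, 12, 15, 18, 21, 24, 27]

k=1: 1<9, vec[1] = 9+3 = 12 → [9, 12, 9, 5, 4, 3, 5]
k=2: 9<12, vec[2] = 12+3 = 15 → [9, 12, 15, 5, 4, 3, 5]
k=3: 5<15, vec[3] = 15+3 = 18 → [9, 12, 15, 18, 4, 3, 5]
k=4: 4<18, vec[4] = 18+3 = 21 → [9, 12, 15, 18, 21, 3, 5]
k=5: 3<21, vec[5] = 21+3 = 24 → [9, 12, 15, 18, 21, 24, 5]
k=6: 5<24, vec[6] = 24+3 = 27 → [9, 12, 15, 18, 21, 24, 27]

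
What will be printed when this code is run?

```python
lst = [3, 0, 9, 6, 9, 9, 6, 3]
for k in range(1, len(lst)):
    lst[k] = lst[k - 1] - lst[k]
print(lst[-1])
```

-39

k=1: lst[1] = 3-0 = 3 → [3, 3, 9, 6, 9, 9, 6, 3]
k=2: lst[2] = 3-9 = -6 → [3, 3, -6, 6, 9, 9, 6, 3]
k=3: lst[3] = (-6)-6 = -12 → [3, 3, -6, -12, 9, 9, 6, 3]
k=4: lst[4] = (-12)-9 = -21 → [3, 3, -6, -12, -21, 9, 6, 3]
k=5: lst[5] = (-21)-9 = -30 → [3, 3, -6, -12, -21, -30, 6, 3]
k=6: lst[6] = (-30)-6 = -36 → [3, 3, -6, -12, -21, -30, -36, 3]
k=7: lst[7] = (-36)-3 = -39 → [3, 3, -6, -12, -21, -30, -36, -39]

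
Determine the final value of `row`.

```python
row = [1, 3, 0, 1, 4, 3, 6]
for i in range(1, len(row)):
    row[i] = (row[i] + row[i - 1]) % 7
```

[1, 4, 4, 5, 2, 5, 4]

i=1: row[1] = (3+1)%7 = 4 → [1, 4, 0, 1, 4, 3, 6]
i=2: row[2] = (0+4)%7 = 4 → [1, 4, 4, 1, 4, 3, 6]
i=3: row[3] = (1+4)%7 = 5 → [1, 4, 4, 5, 4, 3, 6]
i=4: row[4] = (4+5)%7 = 2 → [1, 4, 4, 5, 2, 3, 6]
i=5: row[5] = (3+2)%7 = 5 → [1, 4, 4, 5, 2, 5, 6]
i=6: row[6] = (6+5)%7 = 4 → [1, 4, 4, 5, 2, 5, 4]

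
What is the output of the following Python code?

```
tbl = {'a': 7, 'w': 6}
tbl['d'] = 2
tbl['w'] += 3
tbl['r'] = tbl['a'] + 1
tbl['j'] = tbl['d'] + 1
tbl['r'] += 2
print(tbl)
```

tbl['d'] = 2 → {'a': 7, 'w': 6, 'd': 2}
tbl['w'] = 6+3 = 9 → {'a': 7, 'w': 9, 'd': 2}
tbl['r'] = tbl['a']+1 = 8 → {'a': 7, 'w': 9, 'd': 2, 'r': 8}
tbl['j'] = tbl['d']+1 = 3 → {'a': 7, 'w': 9, 'd': 2, 'r': 8, 'j': 3}
tbl['r'] = 8+2 = 10 → {'a': 7, 'w': 9, 'd': 2, 'r': 10, 'j': 3}

{'a': 7, 'w': 9, 'd': 2, 'r': 10, 'j': 3}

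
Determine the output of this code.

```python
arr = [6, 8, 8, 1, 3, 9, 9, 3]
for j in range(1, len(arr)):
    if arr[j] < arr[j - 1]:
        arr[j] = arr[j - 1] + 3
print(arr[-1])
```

j=1: 8>=6, unchanged → [6, 8, 8, 1, 3, 9, 9, 3]
j=2: 8>=8, unchanged → [6, 8, 8, 1, 3, 9, 9, 3]
j=3: 1<8, arr[3] = 8+3 = 11 → [6, 8, 8, 11, 3, 9, 9, 3]
j=4: 3<11, arr[4] = 11+3 = 14 → [6, 8, 8, 11, 14, 9, 9, 3]
j=5: 9<14, arr[5] = 14+3 = 17 → [6, 8, 8, 11, 14, 17, 9, 3]
j=6: 9<17, arr[6] = 17+3 = 20 → [6, 8, 8, 11, 14, 17, 20, 3]
j=7: 3<20, arr[7] = 20+3 = 23 → [6, 8, 8, 11, 14, 17, 20, 23]

23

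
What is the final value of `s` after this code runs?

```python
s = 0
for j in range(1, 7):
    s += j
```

21

j=1: s = 0+1 = 1
j=2: s = 1+2 = 3
j=3: s = 3+3 = 6
j=4: s = 6+4 = 10
j=5: s = 10+5 = 15
j=6: s = 15+6 = 21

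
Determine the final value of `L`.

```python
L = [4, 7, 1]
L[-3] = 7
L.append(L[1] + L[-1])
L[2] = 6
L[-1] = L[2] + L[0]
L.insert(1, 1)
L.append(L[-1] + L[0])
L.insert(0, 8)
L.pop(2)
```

[8, 7, 7, 6, 13, 20]

L[-3] = 7 → [7, 7, 1]
append L[1]+L[-1] = 7+1 = 8 → [7, 7, 1, 8]
L[2] = 6 → [7, 7, 6, 8]
L[-1] = L[2]+L[0] = 6+7 = 13 → [7, 7, 6, 13]
insert 1 at 1 → [7, 1, 7, 6, 13]
append L[-1]+L[0] = 13+7 = 20 → [7, 1, 7, 6, 13, 20]
insert 8 at 0 → [8, 7, 1, 7, 6, 13, 20]
pop(2) removes 1 → [8, 7, 7, 6, 13, 20]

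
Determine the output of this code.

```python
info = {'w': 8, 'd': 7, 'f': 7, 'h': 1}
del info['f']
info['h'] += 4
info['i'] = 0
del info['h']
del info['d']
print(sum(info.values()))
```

8

del 'f' → {'w': 8, 'd': 7, 'h': 1}
info['h'] = 1+4 = 5 → {'w': 8, 'd': 7, 'h': 5}
info['i'] = 0 → {'w': 8, 'd': 7, 'h': 5, 'i': 0}
del 'h' → {'w': 8, 'd': 7, 'i': 0}
del 'd' → {'w': 8, 'i': 0}
sum of values = 8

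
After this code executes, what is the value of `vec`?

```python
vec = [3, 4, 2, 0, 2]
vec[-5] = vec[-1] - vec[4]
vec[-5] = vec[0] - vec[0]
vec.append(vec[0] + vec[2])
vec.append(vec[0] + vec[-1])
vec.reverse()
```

[2, 2, 2, 0, 2, 4, 0]

vec[-5] = vec[-1]-vec[4] = 2-2 = 0 → [0, 4, 2, 0, 2]
vec[-5] = vec[0]-vec[0] = 0-0 = 0 → [0, 4, 2, 0, 2]
append vec[0]+vec[2] = 0+2 = 2 → [0, 4, 2, 0, 2, 2]
append vec[0]+vec[-1] = 0+2 = 2 → [0, 4, 2, 0, 2, 2, 2]
reverse → [2, 2, 2, 0, 2, 4, 0]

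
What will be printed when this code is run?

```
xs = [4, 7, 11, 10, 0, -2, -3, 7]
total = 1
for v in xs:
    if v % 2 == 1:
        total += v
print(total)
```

23

v=4: not odd
v=7: odd, total = 1+7 = 8
v=11: odd, total = 8+11 = 19
v=10: not odd
v=0: not odd
v=-2: not odd
v=-3: odd, total = 19+(-3) = 16
v=7: odd, total = 16+7 = 23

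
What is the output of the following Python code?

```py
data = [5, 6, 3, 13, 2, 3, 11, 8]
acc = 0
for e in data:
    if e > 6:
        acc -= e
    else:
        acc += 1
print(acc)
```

-27

e=5: not >6, acc = 0+1 = 1
e=6: not >6, acc = 1+1 = 2
e=3: not >6, acc = 2+1 = 3
e=13: >6, acc = 3-13 = -10
e=2: not >6, acc = (-10)+1 = -9
e=3: not >6, acc = (-9)+1 = -8
e=11: >6, acc = (-8)-11 = -19
e=8: >6, acc = (-19)-8 = -27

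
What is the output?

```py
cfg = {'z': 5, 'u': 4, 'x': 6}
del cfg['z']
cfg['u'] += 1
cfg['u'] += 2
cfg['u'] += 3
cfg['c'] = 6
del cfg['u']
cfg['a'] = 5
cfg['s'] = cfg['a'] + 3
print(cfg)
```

{'x': 6, 'c': 6, 'a': 5, 's': 8}

del 'z' → {'u': 4, 'x': 6}
cfg['u'] = 4+1 = 5 → {'u': 5, 'x': 6}
cfg['u'] = 5+2 = 7 → {'u': 7, 'x': 6}
cfg['u'] = 7+3 = 10 → {'u': 10, 'x': 6}
cfg['c'] = 6 → {'u': 10, 'x': 6, 'c': 6}
del 'u' → {'x': 6, 'c': 6}
cfg['a'] = 5 → {'x': 6, 'c': 6, 'a': 5}
cfg['s'] = cfg['a']+3 = 8 → {'x': 6, 'c': 6, 'a': 5, 's': 8}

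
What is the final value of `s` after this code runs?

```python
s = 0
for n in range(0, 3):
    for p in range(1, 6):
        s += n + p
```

n=0,p=1: s = 0+1 = 1
n=0,p=2: s = 1+2 = 3
n=0,p=3: s = 3+3 = 6
n=0,p=4: s = 6+4 = 10
n=0,p=5: s = 10+5 = 15
n=1,p=1: s = 15+2 = 17
n=1,p=2: s = 17+3 = 20
n=1,p=3: s = 20+4 = 24
n=1,p=4: s = 24+5 = 29
n=1,p=5: s = 29+6 = 35
n=2,p=1: s = 35+3 = 38
n=2,p=2: s = 38+4 = 42
n=2,p=3: s = 42+5 = 47
n=2,p=4: s = 47+6 = 53
n=2,p=5: s = 53+7 = 60

60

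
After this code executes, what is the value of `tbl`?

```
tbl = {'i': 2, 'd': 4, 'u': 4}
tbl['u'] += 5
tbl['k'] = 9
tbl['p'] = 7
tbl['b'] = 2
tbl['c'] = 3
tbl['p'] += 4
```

{'i': 2, 'd': 4, 'u': 9, 'k': 9, 'p': 11, 'b': 2, 'c': 3}

tbl['u'] = 4+5 = 9 → {'i': 2, 'd': 4, 'u': 9}
tbl['k'] = 9 → {'i': 2, 'd': 4, 'u': 9, 'k': 9}
tbl['p'] = 7 → {'i': 2, 'd': 4, 'u': 9, 'k': 9, 'p': 7}
tbl['b'] = 2 → {'i': 2, 'd': 4, 'u': 9, 'k': 9, 'p': 7, 'b': 2}
tbl['c'] = 3 → {'i': 2, 'd': 4, 'u': 9, 'k': 9, 'p': 7, 'b': 2, 'c': 3}
tbl['p'] = 7+4 = 11 → {'i': 2, 'd': 4, 'u': 9, 'k': 9, 'p': 11, 'b': 2, 'c': 3}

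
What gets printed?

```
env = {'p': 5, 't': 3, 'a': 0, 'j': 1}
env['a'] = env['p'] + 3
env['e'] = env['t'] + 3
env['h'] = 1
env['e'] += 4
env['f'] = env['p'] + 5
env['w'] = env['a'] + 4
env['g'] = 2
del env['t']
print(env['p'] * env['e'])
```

env['a'] = env['p']+3 = 8 → {'p': 5, 't': 3, 'a': 8, 'j': 1}
env['e'] = env['t']+3 = 6 → {'p': 5, 't': 3, 'a': 8, 'j': 1, 'e': 6}
env['h'] = 1 → {'p': 5, 't': 3, 'a': 8, 'j': 1, 'e': 6, 'h': 1}
env['e'] = 6+4 = 10 → {'p': 5, 't': 3, 'a': 8, 'j': 1, 'e': 10, 'h': 1}
env['f'] = env['p']+5 = 10 → {'p': 5, 't': 3, 'a': 8, 'j': 1, 'e': 10, 'h': 1, 'f': 10}
env['w'] = env['a']+4 = 12 → {'p': 5, 't': 3, 'a': 8, 'j': 1, 'e': 10, 'h': 1, 'f': 10, 'w': 12}
env['g'] = 2 → {'p': 5, 't': 3, 'a': 8, 'j': 1, 'e': 10, 'h': 1, 'f': 10, 'w': 12, 'g': 2}
del 't' → {'p': 5, 'a': 8, 'j': 1, 'e': 10, 'h': 1, 'f': 10, 'w': 12, 'g': 2}
env['p']*env['e'] = 5*10 = 50

50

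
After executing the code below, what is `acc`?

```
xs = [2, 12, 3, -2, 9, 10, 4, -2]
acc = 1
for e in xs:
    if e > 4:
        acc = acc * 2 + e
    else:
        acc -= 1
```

66

e=2: not >4, acc = 1-1 = 0
e=12: >4, acc = 0*2+12 = 12
e=3: not >4, acc = 12-1 = 11
e=-2: not >4, acc = 11-1 = 10
e=9: >4, acc = 10*2+9 = 29
e=10: >4, acc = 29*2+10 = 68
e=4: not >4, acc = 68-1 = 67
e=-2: not >4, acc = 67-1 = 66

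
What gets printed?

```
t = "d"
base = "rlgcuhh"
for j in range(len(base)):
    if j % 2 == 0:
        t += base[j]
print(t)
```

drguh

j=0: add 'r' → 'dr'
j=1: skip
j=2: add 'g' → 'drg'
j=3: skip
j=4: add 'u' → 'drgu'
j=5: skip
j=6: add 'h' → 'drguh'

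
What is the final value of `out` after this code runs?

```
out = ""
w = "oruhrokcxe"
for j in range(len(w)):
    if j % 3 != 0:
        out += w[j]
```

'rurocx'

j=0: skip
j=1: add 'r' → 'r'
j=2: add 'u' → 'ru'
j=3: skip
j=4: add 'r' → 'rur'
j=5: add 'o' → 'ruro'
j=6: skip
j=7: add 'c' → 'ruroc'
j=8: add 'x' → 'rurocx'
j=9: skip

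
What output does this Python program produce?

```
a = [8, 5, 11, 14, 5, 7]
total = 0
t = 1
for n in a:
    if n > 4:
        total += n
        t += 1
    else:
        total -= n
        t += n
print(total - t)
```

n=8: >4, total = 0+8 = 8; t=2
n=5: >4, total = 8+5 = 13; t=3
n=11: >4, total = 13+11 = 24; t=4
n=14: >4, total = 24+14 = 38; t=5
n=5: >4, total = 38+5 = 43; t=6
n=7: >4, total = 43+7 = 50; t=7
total-t = 50-7 = 43

43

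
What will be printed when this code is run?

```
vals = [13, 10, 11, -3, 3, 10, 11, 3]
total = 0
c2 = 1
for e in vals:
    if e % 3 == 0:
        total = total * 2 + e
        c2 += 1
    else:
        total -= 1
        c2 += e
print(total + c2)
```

28

e=13: not %3==0, total = 0-1 = -1; c2=14
e=10: not %3==0, total = (-1)-1 = -2; c2=24
e=11: not %3==0, total = (-2)-1 = -3; c2=35
e=-3: %3==0, total = (-3)*2+(-3) = -9; c2=36
e=3: %3==0, total = (-9)*2+3 = -15; c2=37
e=10: not %3==0, total = (-15)-1 = -16; c2=47
e=11: not %3==0, total = (-16)-1 = -17; c2=58
e=3: %3==0, total = (-17)*2+3 = -31; c2=59
total+c2 = (-31)+59 = 28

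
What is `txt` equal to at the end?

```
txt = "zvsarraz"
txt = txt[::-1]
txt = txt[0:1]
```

reverse → 'zarrasvz'
slice [0:1] → 'z'

'z'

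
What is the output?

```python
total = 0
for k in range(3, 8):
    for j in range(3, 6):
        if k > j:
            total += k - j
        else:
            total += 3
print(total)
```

k=3,j=3: not 3>3, total = 0+3 = 3
k=3,j=4: not 3>4, total = 3+3 = 6
k=3,j=5: not 3>5, total = 6+3 = 9
k=4,j=3: 4>3, total = 9+1 = 10
k=4,j=4: not 4>4, total = 10+3 = 13
k=4,j=5: not 4>5, total = 13+3 = 16
k=5,j=3: 5>3, total = 16+2 = 18
k=5,j=4: 5>4, total = 18+1 = 19
k=5,j=5: not 5>5, total = 19+3 = 22
k=6,j=3: 6>3, total = 22+3 = 25
k=6,j=4: 6>4, total = 25+2 = 27
k=6,j=5: 6>5, total = 27+1 = 28
k=7,j=3: 7>3, total = 28+4 = 32
k=7,j=4: 7>4, total = 32+3 = 35
k=7,j=5: 7>5, total = 35+2 = 37

37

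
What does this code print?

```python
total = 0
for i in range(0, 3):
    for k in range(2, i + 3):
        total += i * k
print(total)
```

23

i=0,k=2: total = 0+0 = 0
i=1,k=2: total = 0+2 = 2
i=1,k=3: total = 2+3 = 5
i=2,k=2: total = 5+4 = 9
i=2,k=3: total = 9+6 = 15
i=2,k=4: total = 15+8 = 23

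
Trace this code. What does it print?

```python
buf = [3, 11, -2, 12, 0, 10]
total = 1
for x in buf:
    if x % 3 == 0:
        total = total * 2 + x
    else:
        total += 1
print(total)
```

x=3: %3==0, total = 1*2+3 = 5
x=11: not %3==0, total = 5+1 = 6
x=-2: not %3==0, total = 6+1 = 7
x=12: %3==0, total = 7*2+12 = 26
x=0: %3==0, total = 26*2+0 = 52
x=10: not %3==0, total = 52+1 = 53

53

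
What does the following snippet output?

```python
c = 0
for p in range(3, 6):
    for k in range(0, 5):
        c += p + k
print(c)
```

p=3,k=0: c = 0+3 = 3
p=3,k=1: c = 3+4 = 7
p=3,k=2: c = 7+5 = 12
p=3,k=3: c = 12+6 = 18
p=3,k=4: c = 18+7 = 25
p=4,k=0: c = 25+4 = 29
p=4,k=1: c = 29+5 = 34
p=4,k=2: c = 34+6 = 40
p=4,k=3: c = 40+7 = 47
p=4,k=4: c = 47+8 = 55
p=5,k=0: c = 55+5 = 60
p=5,k=1: c = 60+6 = 66
p=5,k=2: c = 66+7 = 73
p=5,k=3: c = 73+8 = 81
p=5,k=4: c = 81+9 = 90

90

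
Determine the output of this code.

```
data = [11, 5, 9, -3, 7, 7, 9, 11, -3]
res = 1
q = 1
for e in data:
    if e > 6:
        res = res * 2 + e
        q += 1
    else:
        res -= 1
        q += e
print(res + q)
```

e=11: >6, res = 1*2+11 = 13; q=2
e=5: not >6, res = 13-1 = 12; q=7
e=9: >6, res = 12*2+9 = 33; q=8
e=-3: not >6, res = 33-1 = 32; q=5
e=7: >6, res = 32*2+7 = 71; q=6
e=7: >6, res = 71*2+7 = 149; q=7
e=9: >6, res = 149*2+9 = 307; q=8
e=11: >6, res = 307*2+11 = 625; q=9
e=-3: not >6, res = 625-1 = 624; q=6
res+q = 624+6 = 630

630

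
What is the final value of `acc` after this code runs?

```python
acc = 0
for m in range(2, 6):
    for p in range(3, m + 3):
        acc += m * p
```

m=2,p=3: acc = 0+6 = 6
m=2,p=4: acc = 6+8 = 14
m=3,p=3: acc = 14+9 = 23
m=3,p=4: acc = 23+12 = 35
m=3,p=5: acc = 35+15 = 50
m=4,p=3: acc = 50+12 = 62
m=4,p=4: acc = 62+16 = 78
m=4,p=5: acc = 78+20 = 98
m=4,p=6: acc = 98+24 = 122
m=5,p=3: acc = 122+15 = 137
m=5,p=4: acc = 137+20 = 157
m=5,p=5: acc = 157+25 = 182
m=5,p=6: acc = 182+30 = 212
m=5,p=7: acc = 212+35 = 247

247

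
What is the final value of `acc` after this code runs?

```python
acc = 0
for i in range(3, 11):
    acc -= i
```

-52

i=3: acc = 0-3 = -3
i=4: acc = (-3)-4 = -7
i=5: acc = (-7)-5 = -12
i=6: acc = (-12)-6 = -18
i=7: acc = (-18)-7 = -25
i=8: acc = (-25)-8 = -33
i=9: acc = (-33)-9 = -42
i=10: acc = (-42)-10 = -52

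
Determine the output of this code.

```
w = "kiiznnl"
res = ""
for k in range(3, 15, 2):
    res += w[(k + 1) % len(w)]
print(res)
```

nliznk

k=3: add w[4]='n' → 'n'
k=5: add w[6]='l' → 'nl'
k=7: add w[1]='i' → 'nli'
k=9: add w[3]='z' → 'nliz'
k=11: add w[5]='n' → 'nlizn'
k=13: add w[0]='k' → 'nliznk'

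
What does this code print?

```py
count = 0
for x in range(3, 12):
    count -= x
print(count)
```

-63

x=3: count = 0-3 = -3
x=4: count = (-3)-4 = -7
x=5: count = (-7)-5 = -12
x=6: count = (-12)-6 = -18
x=7: count = (-18)-7 = -25
x=8: count = (-25)-8 = -33
x=9: count = (-33)-9 = -42
x=10: count = (-42)-10 = -52
x=11: count = (-52)-11 = -63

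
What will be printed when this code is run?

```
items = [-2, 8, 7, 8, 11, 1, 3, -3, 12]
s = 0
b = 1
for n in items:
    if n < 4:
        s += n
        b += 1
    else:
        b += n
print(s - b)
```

-52

n=-2: <4, s = 0+(-2) = -2; b=2
n=8: not <4; b=10
n=7: not <4; b=17
n=8: not <4; b=25
n=11: not <4; b=36
n=1: <4, s = (-2)+1 = -1; b=37
n=3: <4, s = (-1)+3 = 2; b=38
n=-3: <4, s = 2+(-3) = -1; b=39
n=12: not <4; b=51
s-b = (-1)-51 = -52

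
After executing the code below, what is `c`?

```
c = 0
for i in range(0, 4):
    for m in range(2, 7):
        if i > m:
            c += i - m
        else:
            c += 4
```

i=0,m=2: not 0>2, c = 0+4 = 4
i=0,m=3: not 0>3, c = 4+4 = 8
i=0,m=4: not 0>4, c = 8+4 = 12
i=0,m=5: not 0>5, c = 12+4 = 16
i=0,m=6: not 0>6, c = 16+4 = 20
i=1,m=2: not 1>2, c = 20+4 = 24
i=1,m=3: not 1>3, c = 24+4 = 28
i=1,m=4: not 1>4, c = 28+4 = 32
i=1,m=5: not 1>5, c = 32+4 = 36
i=1,m=6: not 1>6, c = 36+4 = 40
i=2,m=2: not 2>2, c = 40+4 = 44
i=2,m=3: not 2>3, c = 44+4 = 48
i=2,m=4: not 2>4, c = 48+4 = 52
i=2,m=5: not 2>5, c = 52+4 = 56
i=2,m=6: not 2>6, c = 56+4 = 60
i=3,m=2: 3>2, c = 60+1 = 61
i=3,m=3: not 3>3, c = 61+4 = 65
i=3,m=4: not 3>4, c = 65+4 = 69
i=3,m=5: not 3>5, c = 69+4 = 73
i=3,m=6: not 3>6, c = 73+4 = 77

77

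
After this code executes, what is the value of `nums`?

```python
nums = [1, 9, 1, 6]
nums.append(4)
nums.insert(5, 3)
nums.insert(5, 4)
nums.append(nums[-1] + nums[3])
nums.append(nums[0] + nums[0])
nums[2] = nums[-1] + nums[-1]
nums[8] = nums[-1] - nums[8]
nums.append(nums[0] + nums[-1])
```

append 4 → [1, 9, 1, 6, 4]
insert 3 at 5 → [1, 9, 1, 6, 4, 3]
insert 4 at 5 → [1, 9, 1, 6, 4, 4, 3]
append nums[-1]+nums[3] = 3+6 = 9 → [1, 9, 1, 6, 4, 4, 3, 9]
append nums[0]+nums[0] = 1+1 = 2 → [1, 9, 1, 6, 4, 4, 3, 9, 2]
nums[2] = nums[-1]+nums[-1] = 2+2 = 4 → [1, 9, 4, 6, 4, 4, 3, 9, 2]
nums[8] = nums[-1]-nums[8] = 2-2 = 0 → [1, 9, 4, 6, 4, 4, 3, 9, 0]
append nums[0]+nums[-1] = 1+0 = 1 → [1, 9, 4, 6, 4, 4, 3, 9, 0, 1]

[1, 9, 4, 6, 4, 4, 3, 9, 0, 1]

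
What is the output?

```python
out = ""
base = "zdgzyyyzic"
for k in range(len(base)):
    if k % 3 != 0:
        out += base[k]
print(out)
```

k=0: skip
k=1: add 'd' → 'd'
k=2: add 'g' → 'dg'
k=3: skip
k=4: add 'y' → 'dgy'
k=5: add 'y' → 'dgyy'
k=6: skip
k=7: add 'z' → 'dgyyz'
k=8: add 'i' → 'dgyyzi'
k=9: skip

dgyyzi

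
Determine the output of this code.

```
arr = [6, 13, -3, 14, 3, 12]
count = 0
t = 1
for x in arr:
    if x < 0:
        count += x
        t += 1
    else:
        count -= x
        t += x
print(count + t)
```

-1

x=6: not <0, count = 0-6 = -6; t=7
x=13: not <0, count = (-6)-13 = -19; t=20
x=-3: <0, count = (-19)+(-3) = -22; t=21
x=14: not <0, count = (-22)-14 = -36; t=35
x=3: not <0, count = (-36)-3 = -39; t=38
x=12: not <0, count = (-39)-12 = -51; t=50
count+t = (-51)+50 = -1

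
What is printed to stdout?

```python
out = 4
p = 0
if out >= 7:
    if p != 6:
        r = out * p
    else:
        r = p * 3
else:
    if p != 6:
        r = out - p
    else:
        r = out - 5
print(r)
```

4

out=4, p=0
out >= 7 is False; p != 6 is True
→ r = out - p = 4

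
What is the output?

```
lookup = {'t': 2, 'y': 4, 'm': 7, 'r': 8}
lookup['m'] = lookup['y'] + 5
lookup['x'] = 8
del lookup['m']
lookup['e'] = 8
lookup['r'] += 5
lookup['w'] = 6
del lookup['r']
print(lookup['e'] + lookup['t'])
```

lookup['m'] = lookup['y']+5 = 9 → {'t': 2, 'y': 4, 'm': 9, 'r': 8}
lookup['x'] = 8 → {'t': 2, 'y': 4, 'm': 9, 'r': 8, 'x': 8}
del 'm' → {'t': 2, 'y': 4, 'r': 8, 'x': 8}
lookup['e'] = 8 → {'t': 2, 'y': 4, 'r': 8, 'x': 8, 'e': 8}
lookup['r'] = 8+5 = 13 → {'t': 2, 'y': 4, 'r': 13, 'x': 8, 'e': 8}
lookup['w'] = 6 → {'t': 2, 'y': 4, 'r': 13, 'x': 8, 'e': 8, 'w': 6}
del 'r' → {'t': 2, 'y': 4, 'x': 8, 'e': 8, 'w': 6}
lookup['e']+lookup['t'] = 8+2 = 10

10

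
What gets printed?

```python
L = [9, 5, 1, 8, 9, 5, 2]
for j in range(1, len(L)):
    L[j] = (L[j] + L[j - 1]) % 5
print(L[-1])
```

j=1: L[1] = (5+9)%5 = 4 → [9, 4, 1, 8, 9, 5, 2]
j=2: L[2] = (1+4)%5 = 0 → [9, 4, 0, 8, 9, 5, 2]
j=3: L[3] = (8+0)%5 = 3 → [9, 4, 0, 3, 9, 5, 2]
j=4: L[4] = (9+3)%5 = 2 → [9, 4, 0, 3, 2, 5, 2]
j=5: L[5] = (5+2)%5 = 2 → [9, 4, 0, 3, 2, 2, 2]
j=6: L[6] = (2+2)%5 = 4 → [9, 4, 0, 3, 2, 2, 4]

4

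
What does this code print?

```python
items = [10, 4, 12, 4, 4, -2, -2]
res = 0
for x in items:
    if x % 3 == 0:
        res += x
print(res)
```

12

x=10: not %3==0
x=4: not %3==0
x=12: %3==0, res = 0+12 = 12
x=4: not %3==0
x=4: not %3==0
x=-2: not %3==0
x=-2: not %3==0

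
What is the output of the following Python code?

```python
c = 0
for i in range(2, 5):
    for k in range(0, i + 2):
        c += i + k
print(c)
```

78

i=2,k=0: c = 0+2 = 2
i=2,k=1: c = 2+3 = 5
i=2,k=2: c = 5+4 = 9
i=2,k=3: c = 9+5 = 14
i=3,k=0: c = 14+3 = 17
i=3,k=1: c = 17+4 = 21
i=3,k=2: c = 21+5 = 26
i=3,k=3: c = 26+6 = 32
i=3,k=4: c = 32+7 = 39
i=4,k=0: c = 39+4 = 43
i=4,k=1: c = 43+5 = 48
i=4,k=2: c = 48+6 = 54
i=4,k=3: c = 54+7 = 61
i=4,k=4: c = 61+8 = 69
i=4,k=5: c = 69+9 = 78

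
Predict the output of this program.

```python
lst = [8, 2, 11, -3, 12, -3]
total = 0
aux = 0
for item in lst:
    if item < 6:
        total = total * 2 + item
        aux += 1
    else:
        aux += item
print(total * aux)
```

-34

item=8: not <6; aux=8
item=2: <6, total = 0*2+2 = 2; aux=9
item=11: not <6; aux=20
item=-3: <6, total = 2*2+(-3) = 1; aux=21
item=12: not <6; aux=33
item=-3: <6, total = 1*2+(-3) = -1; aux=34
total*aux = (-1)*34 = -34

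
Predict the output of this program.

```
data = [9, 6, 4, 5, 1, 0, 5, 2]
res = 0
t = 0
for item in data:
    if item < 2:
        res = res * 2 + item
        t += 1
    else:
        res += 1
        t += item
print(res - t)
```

-13

item=9: not <2, res = 0+1 = 1; t=9
item=6: not <2, res = 1+1 = 2; t=15
item=4: not <2, res = 2+1 = 3; t=19
item=5: not <2, res = 3+1 = 4; t=24
item=1: <2, res = 4*2+1 = 9; t=25
item=0: <2, res = 9*2+0 = 18; t=26
item=5: not <2, res = 18+1 = 19; t=31
item=2: not <2, res = 19+1 = 20; t=33
res-t = 20-33 = -13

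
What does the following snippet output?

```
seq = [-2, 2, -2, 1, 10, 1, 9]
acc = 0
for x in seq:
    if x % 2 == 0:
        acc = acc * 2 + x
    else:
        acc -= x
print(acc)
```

x=-2: even, acc = 0*2+(-2) = -2
x=2: even, acc = (-2)*2+2 = -2
x=-2: even, acc = (-2)*2+(-2) = -6
x=1: not even, acc = (-6)-1 = -7
x=10: even, acc = (-7)*2+10 = -4
x=1: not even, acc = (-4)-1 = -5
x=9: not even, acc = (-5)-9 = -14

-14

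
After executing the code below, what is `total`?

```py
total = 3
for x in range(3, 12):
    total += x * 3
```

192

x=3: total = 3+3*3 = 12
x=4: total = 12+4*3 = 24
x=5: total = 24+5*3 = 39
x=6: total = 39+6*3 = 57
x=7: total = 57+7*3 = 78
x=8: total = 78+8*3 = 102
x=9: total = 102+9*3 = 129
x=10: total = 129+10*3 = 159
x=11: total = 159+11*3 = 192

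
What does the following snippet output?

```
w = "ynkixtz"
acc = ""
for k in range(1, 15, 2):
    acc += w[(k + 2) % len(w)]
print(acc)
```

itykxzn

k=1: add w[3]='i' → 'i'
k=3: add w[5]='t' → 'it'
k=5: add w[0]='y' → 'ity'
k=7: add w[2]='k' → 'ityk'
k=9: add w[4]='x' → 'itykx'
k=11: add w[6]='z' → 'itykxz'
k=13: add w[1]='n' → 'itykxzn'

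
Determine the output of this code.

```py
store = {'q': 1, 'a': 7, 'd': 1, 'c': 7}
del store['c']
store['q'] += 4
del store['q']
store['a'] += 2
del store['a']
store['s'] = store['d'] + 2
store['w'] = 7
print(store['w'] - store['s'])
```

4

del 'c' → {'q': 1, 'a': 7, 'd': 1}
store['q'] = 1+4 = 5 → {'q': 5, 'a': 7, 'd': 1}
del 'q' → {'a': 7, 'd': 1}
store['a'] = 7+2 = 9 → {'a': 9, 'd': 1}
del 'a' → {'d': 1}
store['s'] = store['d']+2 = 3 → {'d': 1, 's': 3}
store['w'] = 7 → {'d': 1, 's': 3, 'w': 7}
store['w']-store['s'] = 7-3 = 4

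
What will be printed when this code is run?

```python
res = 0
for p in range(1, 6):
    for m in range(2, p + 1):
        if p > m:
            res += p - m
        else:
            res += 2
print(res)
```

p=2,m=2: not 2>2, res = 0+2 = 2
p=3,m=2: 3>2, res = 2+1 = 3
p=3,m=3: not 3>3, res = 3+2 = 5
p=4,m=2: 4>2, res = 5+2 = 7
p=4,m=3: 4>3, res = 7+1 = 8
p=4,m=4: not 4>4, res = 8+2 = 10
p=5,m=2: 5>2, res = 10+3 = 13
p=5,m=3: 5>3, res = 13+2 = 15
p=5,m=4: 5>4, res = 15+1 = 16
p=5,m=5: not 5>5, res = 16+2 = 18

18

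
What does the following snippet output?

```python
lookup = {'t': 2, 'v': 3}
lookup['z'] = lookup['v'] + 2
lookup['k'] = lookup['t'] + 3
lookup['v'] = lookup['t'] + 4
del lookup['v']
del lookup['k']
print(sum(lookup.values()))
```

7

lookup['z'] = lookup['v']+2 = 5 → {'t': 2, 'v': 3, 'z': 5}
lookup['k'] = lookup['t']+3 = 5 → {'t': 2, 'v': 3, 'z': 5, 'k': 5}
lookup['v'] = lookup['t']+4 = 6 → {'t': 2, 'v': 6, 'z': 5, 'k': 5}
del 'v' → {'t': 2, 'z': 5, 'k': 5}
del 'k' → {'t': 2, 'z': 5}
sum of values = 7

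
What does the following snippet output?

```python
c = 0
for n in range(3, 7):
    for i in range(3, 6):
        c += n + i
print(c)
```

102

n=3,i=3: c = 0+6 = 6
n=3,i=4: c = 6+7 = 13
n=3,i=5: c = 13+8 = 21
n=4,i=3: c = 21+7 = 28
n=4,i=4: c = 28+8 = 36
n=4,i=5: c = 36+9 = 45
n=5,i=3: c = 45+8 = 53
n=5,i=4: c = 53+9 = 62
n=5,i=5: c = 62+10 = 72
n=6,i=3: c = 72+9 = 81
n=6,i=4: c = 81+10 = 91
n=6,i=5: c = 91+11 = 102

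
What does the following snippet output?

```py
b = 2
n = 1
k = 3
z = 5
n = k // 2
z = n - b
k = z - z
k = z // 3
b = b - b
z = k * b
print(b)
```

n = 3//2 = 1
z = 1-2 = -1
k = (-1)-(-1) = 0
k = (-1)//3 = -1
b = 2-2 = 0
z = (-1)*0 = 0

0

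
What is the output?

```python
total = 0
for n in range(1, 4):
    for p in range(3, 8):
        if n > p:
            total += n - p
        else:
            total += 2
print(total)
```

n=1,p=3: not 1>3, total = 0+2 = 2
n=1,p=4: not 1>4, total = 2+2 = 4
n=1,p=5: not 1>5, total = 4+2 = 6
n=1,p=6: not 1>6, total = 6+2 = 8
n=1,p=7: not 1>7, total = 8+2 = 10
n=2,p=3: not 2>3, total = 10+2 = 12
n=2,p=4: not 2>4, total = 12+2 = 14
n=2,p=5: not 2>5, total = 14+2 = 16
n=2,p=6: not 2>6, total = 16+2 = 18
n=2,p=7: not 2>7, total = 18+2 = 20
n=3,p=3: not 3>3, total = 20+2 = 22
n=3,p=4: not 3>4, total = 22+2 = 24
n=3,p=5: not 3>5, total = 24+2 = 26
n=3,p=6: not 3>6, total = 26+2 = 28
n=3,p=7: not 3>7, total = 28+2 = 30

30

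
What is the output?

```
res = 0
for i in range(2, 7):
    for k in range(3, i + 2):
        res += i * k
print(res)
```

315

i=2,k=3: res = 0+6 = 6
i=3,k=3: res = 6+9 = 15
i=3,k=4: res = 15+12 = 27
i=4,k=3: res = 27+12 = 39
i=4,k=4: res = 39+16 = 55
i=4,k=5: res = 55+20 = 75
i=5,k=3: res = 75+15 = 90
i=5,k=4: res = 90+20 = 110
i=5,k=5: res = 110+25 = 135
i=5,k=6: res = 135+30 = 165
i=6,k=3: res = 165+18 = 183
i=6,k=4: res = 183+24 = 207
i=6,k=5: res = 207+30 = 237
i=6,k=6: res = 237+36 = 273
i=6,k=7: res = 273+42 = 315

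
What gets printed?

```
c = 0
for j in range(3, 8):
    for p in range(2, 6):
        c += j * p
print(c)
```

350

j=3,p=2: c = 0+6 = 6
j=3,p=3: c = 6+9 = 15
j=3,p=4: c = 15+12 = 27
j=3,p=5: c = 27+15 = 42
j=4,p=2: c = 42+8 = 50
j=4,p=3: c = 50+12 = 62
j=4,p=4: c = 62+16 = 78
j=4,p=5: c = 78+20 = 98
j=5,p=2: c = 98+10 = 108
j=5,p=3: c = 108+15 = 123
j=5,p=4: c = 123+20 = 143
j=5,p=5: c = 143+25 = 168
j=6,p=2: c = 168+12 = 180
j=6,p=3: c = 180+18 = 198
j=6,p=4: c = 198+24 = 222
j=6,p=5: c = 222+30 = 252
j=7,p=2: c = 252+14 = 266
j=7,p=3: c = 266+21 = 287
j=7,p=4: c = 287+28 = 315
j=7,p=5: c = 315+35 = 350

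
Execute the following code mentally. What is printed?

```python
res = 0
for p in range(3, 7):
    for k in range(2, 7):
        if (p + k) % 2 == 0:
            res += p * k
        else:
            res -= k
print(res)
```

144

p=3,k=2: odd sum, res = 0-2 = -2
p=3,k=3: even sum, res = (-2)+9 = 7
p=3,k=4: odd sum, res = 7-4 = 3
p=3,k=5: even sum, res = 3+15 = 18
p=3,k=6: odd sum, res = 18-6 = 12
p=4,k=2: even sum, res = 12+8 = 20
p=4,k=3: odd sum, res = 20-3 = 17
p=4,k=4: even sum, res = 17+16 = 33
p=4,k=5: odd sum, res = 33-5 = 28
p=4,k=6: even sum, res = 28+24 = 52
p=5,k=2: odd sum, res = 52-2 = 50
p=5,k=3: even sum, res = 50+15 = 65
p=5,k=4: odd sum, res = 65-4 = 61
p=5,k=5: even sum, res = 61+25 = 86
p=5,k=6: odd sum, res = 86-6 = 80
p=6,k=2: even sum, res = 80+12 = 92
p=6,k=3: odd sum, res = 92-3 = 89
p=6,k=4: even sum, res = 89+24 = 113
p=6,k=5: odd sum, res = 113-5 = 108
p=6,k=6: even sum, res = 108+36 = 144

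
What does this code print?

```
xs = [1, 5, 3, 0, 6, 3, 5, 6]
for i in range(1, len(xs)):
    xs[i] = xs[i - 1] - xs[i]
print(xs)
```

i=1: xs[1] = 1-5 = -4 → [1, -4, 3, 0, 6, 3, 5, 6]
i=2: xs[2] = (-4)-3 = -7 → [1, -4, -7, 0, 6, 3, 5, 6]
i=3: xs[3] = (-7)-0 = -7 → [1, -4, -7, -7, 6, 3, 5, 6]
i=4: xs[4] = (-7)-6 = -13 → [1, -4, -7, -7, -13, 3, 5, 6]
i=5: xs[5] = (-13)-3 = -16 → [1, -4, -7, -7, -13, -16, 5, 6]
i=6: xs[6] = (-16)-5 = -21 → [1, -4, -7, -7, -13, -16, -21, 6]
i=7: xs[7] = (-21)-6 = -27 → [1, -4, -7, -7, -13, -16, -21, -27]

[1, -4, -7, -7, -13, -16, -21, -27]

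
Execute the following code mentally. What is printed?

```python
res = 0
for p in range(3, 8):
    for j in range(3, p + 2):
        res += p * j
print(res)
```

540

p=3,j=3: res = 0+9 = 9
p=3,j=4: res = 9+12 = 21
p=4,j=3: res = 21+12 = 33
p=4,j=4: res = 33+16 = 49
p=4,j=5: res = 49+20 = 69
p=5,j=3: res = 69+15 = 84
p=5,j=4: res = 84+20 = 104
p=5,j=5: res = 104+25 = 129
p=5,j=6: res = 129+30 = 159
p=6,j=3: res = 159+18 = 177
p=6,j=4: res = 177+24 = 201
p=6,j=5: res = 201+30 = 231
p=6,j=6: res = 231+36 = 267
p=6,j=7: res = 267+42 = 309
p=7,j=3: res = 309+21 = 330
p=7,j=4: res = 330+28 = 358
p=7,j=5: res = 358+35 = 393
p=7,j=6: res = 393+42 = 435
p=7,j=7: res = 435+49 = 484
p=7,j=8: res = 484+56 = 540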